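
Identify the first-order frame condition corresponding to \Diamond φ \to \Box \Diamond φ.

the Euclidean property: \forall x \forall y \forall z (Rxy \wedge Rxz \to Ryz)

Suppose ◇φ→□◇φ is valid. Take Rxy, Rxz and set V(φ)={y}. Then ◇φ at x, so □◇φ at x, so ◇φ at z, so some w with Rzw has φ; w=y, i.e. Rzy. By symmetry of the argument, Ryz.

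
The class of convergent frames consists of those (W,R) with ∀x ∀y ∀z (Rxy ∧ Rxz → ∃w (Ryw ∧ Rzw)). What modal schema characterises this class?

◇□s → □◇s

The condition is convergence. The .2 schema ◇□s → □◇s defines it.
Suppose ◇□s→□◇s is valid. Take Rxy, Rxz and set V(s)={w : Ryw}. Then □s at y so ◇□s at x, so □◇s at x, so ◇s at z, giving w with Rzw and Ryw.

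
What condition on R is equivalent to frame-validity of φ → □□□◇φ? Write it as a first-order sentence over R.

This is a Sahlqvist (Geach-type) schema ◇^0□^0φ → □^3◇^1φ.
First-order correspondent: ∀x ∀z (xR³z → ∃w (x = w ∧ zRw)).

∀x ∀z (xR³z → ∃w (x = w ∧ zRw))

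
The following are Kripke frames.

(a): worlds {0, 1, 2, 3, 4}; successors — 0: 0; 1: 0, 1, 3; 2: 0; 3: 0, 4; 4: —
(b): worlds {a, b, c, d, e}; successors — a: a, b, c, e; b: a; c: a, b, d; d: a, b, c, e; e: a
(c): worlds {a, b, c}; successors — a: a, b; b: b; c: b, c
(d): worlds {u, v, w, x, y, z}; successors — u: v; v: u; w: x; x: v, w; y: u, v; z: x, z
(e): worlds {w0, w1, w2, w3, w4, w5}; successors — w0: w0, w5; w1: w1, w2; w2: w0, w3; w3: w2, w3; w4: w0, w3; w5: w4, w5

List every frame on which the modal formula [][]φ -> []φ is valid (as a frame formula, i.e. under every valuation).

The schema corresponds to density: forall x forall y (Rxy -> exists z (Rxz & Rzy)).
(a): fails — R34 but no z with R3z and Rz4.
(b): fails — Rcd but no z with Rcz and Rzd.
(c): satisfies the condition.
(d): fails — Ruv but no t with Rut and Rtv.
(e): satisfies the condition.
Valid on: (c), (e).

(c), (e)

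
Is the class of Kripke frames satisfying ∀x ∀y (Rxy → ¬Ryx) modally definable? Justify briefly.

Any modally definable frame class is closed under surjective bounded morphisms.
The 3-cycle (worlds a,b,c with a→b→c→a) is asymmetric. Mapping every world to a single reflexive point • is a surjective bounded morphism, and the reflexive point is not asymmetric (R•• but asymmetry requires ¬R••).
So the class is not modally definable.

Not definable by any modal formula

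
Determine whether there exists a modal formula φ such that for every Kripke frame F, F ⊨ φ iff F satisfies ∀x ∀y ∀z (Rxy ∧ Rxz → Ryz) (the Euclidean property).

Yes — defined by ◇p → □◇p

This is a Sahlqvist condition; the 5 axiom ◇p → □◇p defines it.
Suppose ◇p→□◇p is valid. Take Rxy, Rxz and set V(p)={y}. Then ◇p at x, so □◇p at x, so ◇p at z, so some w with Rzw has p; w=y, i.e. Rzy. By symmetry of the argument, Ryz.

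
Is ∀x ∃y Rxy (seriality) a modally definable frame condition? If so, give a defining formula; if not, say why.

Yes, by □p → ◇p

The condition is seriality. A defining modal formula is □p → ◇p.
Suppose □p→◇p is valid. At any x set V(p)=W. Then □p at x, so ◇p at x, so x has a successor.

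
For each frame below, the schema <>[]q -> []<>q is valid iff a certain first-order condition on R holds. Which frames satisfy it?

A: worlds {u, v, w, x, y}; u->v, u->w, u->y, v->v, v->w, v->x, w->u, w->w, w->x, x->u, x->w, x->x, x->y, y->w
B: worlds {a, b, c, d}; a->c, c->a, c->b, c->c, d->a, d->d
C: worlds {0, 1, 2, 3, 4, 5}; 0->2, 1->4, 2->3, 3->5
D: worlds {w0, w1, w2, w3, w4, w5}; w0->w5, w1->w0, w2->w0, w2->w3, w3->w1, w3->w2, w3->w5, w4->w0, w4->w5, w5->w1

The schema corresponds to convergence: forall x forall y forall z (Rxy & Rxz -> exists w (Ryw & Rzw)).
A: ✓.
B: fails — Rcc and Rcb but c and b have no common successor.
C: fails — R14 and R14 but 4 and 4 have no common successor.
D: fails — Rw3w5 and Rw3w1 but w5 and w1 have no common successor.

A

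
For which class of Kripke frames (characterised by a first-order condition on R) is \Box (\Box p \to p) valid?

Shift-reflexivity

Suppose □(□p→p) is valid. Take Rxy and set V(p)={w : Ryw}. Then at y, □p holds; since □(□p→p) at x, □p→p at y, so p at y, i.e. Ryy.
Conversely, on a frame with shift-reflexivity the schema holds at every world under every valuation.
Frame condition: \forall x \forall y (Rxy \to Ryy).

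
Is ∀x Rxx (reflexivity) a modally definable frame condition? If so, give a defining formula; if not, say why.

This is a Sahlqvist condition; the T axiom □r → r defines it.
Suppose □r→r is valid. At any x set V(r)={w : Rxw}. Then □r holds at x, so r holds at x, i.e. Rxx.

Definable; □r → r defines it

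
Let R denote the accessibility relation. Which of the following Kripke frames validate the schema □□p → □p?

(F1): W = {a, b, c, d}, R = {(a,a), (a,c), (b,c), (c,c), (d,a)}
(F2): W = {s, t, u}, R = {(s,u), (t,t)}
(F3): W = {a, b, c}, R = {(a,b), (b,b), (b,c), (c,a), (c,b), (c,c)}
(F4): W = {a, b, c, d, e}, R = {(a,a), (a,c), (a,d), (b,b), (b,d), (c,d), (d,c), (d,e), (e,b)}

(F1), (F3)

Frame correspondent (Sahlqvist): ∀x ∀y (Rxy → ∃z (Rxz ∧ Rzy)) — i.e. density.
(F1): condition met.
(F2): fails — Rsu but no z with Rsz and Rzu.
(F3): condition met.
(F4): fails — Rde but no z with Rdz and Rze.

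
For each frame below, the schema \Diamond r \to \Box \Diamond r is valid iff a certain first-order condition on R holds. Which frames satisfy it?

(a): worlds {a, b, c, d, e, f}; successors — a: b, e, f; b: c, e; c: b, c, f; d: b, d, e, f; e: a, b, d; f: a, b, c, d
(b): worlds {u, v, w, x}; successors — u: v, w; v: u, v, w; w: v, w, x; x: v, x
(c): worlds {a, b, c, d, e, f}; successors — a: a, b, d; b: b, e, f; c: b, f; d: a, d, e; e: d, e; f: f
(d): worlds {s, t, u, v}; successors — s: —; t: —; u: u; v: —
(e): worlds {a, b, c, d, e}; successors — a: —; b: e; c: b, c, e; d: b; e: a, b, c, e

The schema corresponds to the Euclidean property: \forall x \forall y \forall z (Rxy \wedge Rxz \to Ryz).
(a): fails — Rab and Rab but not Rbb.
(b): fails — Rvw and Rvu but not Rwu.
(c): fails — Rab and Raa but not Rba.
(d): condition met.
(e): fails — Rcb and Rcc but not Rbc.
Valid on: (d).

(d)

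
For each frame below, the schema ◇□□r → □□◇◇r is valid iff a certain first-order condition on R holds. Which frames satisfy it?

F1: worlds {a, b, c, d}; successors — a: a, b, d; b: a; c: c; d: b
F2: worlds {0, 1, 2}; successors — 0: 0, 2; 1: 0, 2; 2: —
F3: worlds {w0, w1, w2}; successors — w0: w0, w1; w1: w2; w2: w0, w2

This is the axiom for a generalized confluence (Geach) condition; its first-order frame correspondent is ∀x ∀y ∀z ((xRy ∧ xR²z) → ∃w (yR²w ∧ zR²w)).
F1: satisfies the condition.
F2: fails — 0R0, 0R²2 but no w with 0R²w and 2R²w.
F3: satisfies the condition.
Valid on: F1, F3.

F1, F3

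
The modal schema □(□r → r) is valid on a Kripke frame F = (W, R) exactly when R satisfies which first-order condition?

This is the T□ axiom.
Its frame correspondent is shift-reflexivity — ∀x ∀y (Rxy → Ryy).

Shift-reflexivity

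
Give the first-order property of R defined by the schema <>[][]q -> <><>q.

forall x forall y (xRy -> exists w (y R^2 w & x R^2 w))

This is a Sahlqvist (Geach-type) schema ◇^1□^2q → □^0◇^2q.
Minimal-valuation argument: fix x; take any y with xR^1y and any z with xR^0z. Set V(q) to the set of worlds R-reachable from y in exactly 2 steps. Then □^2q holds at y, so the antecedent holds at x; validity forces ◇^2q at z, giving a w with zR^2w and yR^2w.
First-order correspondent: forall x forall y (xRy -> exists w (y R^2 w & x R^2 w)).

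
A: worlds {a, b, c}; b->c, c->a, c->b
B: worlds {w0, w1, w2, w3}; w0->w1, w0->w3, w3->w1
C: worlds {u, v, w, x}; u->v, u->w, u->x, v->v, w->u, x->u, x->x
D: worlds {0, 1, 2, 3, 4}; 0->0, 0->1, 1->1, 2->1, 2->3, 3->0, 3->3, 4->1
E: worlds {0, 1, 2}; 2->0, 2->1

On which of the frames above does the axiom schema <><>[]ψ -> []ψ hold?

E

The schema corresponds to a generalized confluence (Geach) condition: forall x forall y forall z ((x R^2 y & xRz) -> exists w (yRw & z = w)).
A: fails — bR²a, bRc but no w with aRw and c=w.
B: fails — w0R²w1, w0Rw1 but no w with w1Rw and w1=w.
C: fails — uR²v, uRw but no t with vRt and w=t.
D: fails — 0R²1, 0R0 but no w with 1Rw and 0=w.
E: ✓.
Valid on: E.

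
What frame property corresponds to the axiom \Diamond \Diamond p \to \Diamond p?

transitivity: \forall x \forall y \forall z (Rxy \wedge Ryz \to Rxz)

Equivalently (dual form): □p → □□p.
Suppose □p→□□p is valid. Take Rxy, Ryz and set V(p)={w : Rxw}. Then □p at x, so □□p at x, so □p at y, so p at z, i.e. Rxz.
Conversely, on a frame with transitivity the schema holds at every world under every valuation.
So the correspondent is transitivity.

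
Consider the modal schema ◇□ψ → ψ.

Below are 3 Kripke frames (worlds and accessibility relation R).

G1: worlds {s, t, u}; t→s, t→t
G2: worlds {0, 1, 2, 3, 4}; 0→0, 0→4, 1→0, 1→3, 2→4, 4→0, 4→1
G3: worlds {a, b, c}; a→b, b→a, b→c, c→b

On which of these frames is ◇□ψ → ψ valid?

G3

The schema corresponds to symmetry: ∀x ∀y (Rxy → Ryx).
G1: fails — Rts but not Rst.
G2: fails — R10 but not R01.
G3: holds.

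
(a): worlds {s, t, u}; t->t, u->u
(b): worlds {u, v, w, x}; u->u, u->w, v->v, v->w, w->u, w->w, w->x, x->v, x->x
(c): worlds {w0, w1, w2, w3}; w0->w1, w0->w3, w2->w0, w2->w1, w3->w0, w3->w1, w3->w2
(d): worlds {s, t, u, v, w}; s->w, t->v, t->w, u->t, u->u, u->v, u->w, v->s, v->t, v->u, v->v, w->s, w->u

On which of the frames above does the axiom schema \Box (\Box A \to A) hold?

Frame correspondent (Sahlqvist): \forall x \forall y (Rxy \to Ryy) — i.e. shift-reflexivity.
(a): holds.
(b): holds.
(c): fails — Rw3w1 but not Rw1w1.
(d): fails — Ruw but not Rww.
Valid on: (a), (b).

(a), (b)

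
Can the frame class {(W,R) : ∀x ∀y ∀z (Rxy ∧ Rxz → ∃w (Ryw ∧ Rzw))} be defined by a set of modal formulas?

Yes: it is convergence, defined by the .2 schema ◇□q → □◇q.
Suppose ◇□q→□◇q is valid. Take Rxy, Rxz and set V(q)={w : Ryw}. Then □q at y so ◇□q at x, so □◇q at x, so ◇q at z, giving w with Rzw and Ryw.

Yes — defined by ◇□q → □◇q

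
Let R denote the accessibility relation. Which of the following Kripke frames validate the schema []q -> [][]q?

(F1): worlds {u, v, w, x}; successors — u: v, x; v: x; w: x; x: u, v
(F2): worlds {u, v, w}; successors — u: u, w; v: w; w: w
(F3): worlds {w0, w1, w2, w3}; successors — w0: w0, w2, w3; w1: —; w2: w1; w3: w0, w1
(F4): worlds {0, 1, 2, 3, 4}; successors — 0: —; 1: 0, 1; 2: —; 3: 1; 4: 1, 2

(F2)

The schema corresponds to transitivity: forall x forall y forall z (Rxy & Ryz -> Rxz).
(F1): fails — Rwx and Rxu but not Rwu.
(F2): holds.
(F3): fails — Rw3w0 and Rw0w2 but not Rw3w2.
(F4): fails — R31 and R10 but not R30.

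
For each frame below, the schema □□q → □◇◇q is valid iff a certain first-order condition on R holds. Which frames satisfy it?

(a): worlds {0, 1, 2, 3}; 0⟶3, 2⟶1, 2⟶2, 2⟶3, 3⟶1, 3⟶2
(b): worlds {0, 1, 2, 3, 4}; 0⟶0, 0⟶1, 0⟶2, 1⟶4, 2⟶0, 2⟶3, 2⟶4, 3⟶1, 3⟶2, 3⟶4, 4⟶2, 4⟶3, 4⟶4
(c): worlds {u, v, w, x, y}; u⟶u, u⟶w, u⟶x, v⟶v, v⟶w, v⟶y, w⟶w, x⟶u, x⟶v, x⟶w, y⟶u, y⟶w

(b), (c)

Frame correspondent (Sahlqvist): ∀x ∀z (xRz → ∃w (xR²w ∧ zR²w)) — i.e. a generalized confluence (Geach) condition.
(a): fails — 2R1 but no w with 2R²w and 1R²w.
(b): condition met.
(c): condition met.
Valid on: (b), (c).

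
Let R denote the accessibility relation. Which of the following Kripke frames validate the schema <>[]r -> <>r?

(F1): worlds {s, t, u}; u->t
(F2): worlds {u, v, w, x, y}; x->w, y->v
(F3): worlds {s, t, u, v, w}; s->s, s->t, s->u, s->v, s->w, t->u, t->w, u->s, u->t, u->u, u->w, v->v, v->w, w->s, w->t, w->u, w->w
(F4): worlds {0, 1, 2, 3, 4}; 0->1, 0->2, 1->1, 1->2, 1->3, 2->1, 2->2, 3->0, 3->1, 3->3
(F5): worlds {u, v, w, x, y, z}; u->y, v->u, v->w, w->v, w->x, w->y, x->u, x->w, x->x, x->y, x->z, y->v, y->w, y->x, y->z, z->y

This is the axiom for a generalized confluence (Geach) condition; its first-order frame correspondent is forall x forall y (xRy -> exists w (yRw & xRw)).
(F1): fails — uRt but no w with tRw and uRw.
(F2): fails — xRw but no t with wRt and xRt.
(F3): satisfies the condition.
(F4): satisfies the condition.
(F5): fails — uRy but no t with yRt and uRt.

(F3), (F4)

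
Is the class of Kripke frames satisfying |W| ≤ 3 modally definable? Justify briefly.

Modal frame validity is preserved under disjoint unions.
Any modal formula valid on each of 4 disjoint one-world frames is valid on their disjoint union (validity is preserved under disjoint unions). Each one-world frame has |W|=1≤3, but the union has |W|=4.
So no modal formula (or set of formulas) defines exactly the |W|≤3 frames.

No — not modally definable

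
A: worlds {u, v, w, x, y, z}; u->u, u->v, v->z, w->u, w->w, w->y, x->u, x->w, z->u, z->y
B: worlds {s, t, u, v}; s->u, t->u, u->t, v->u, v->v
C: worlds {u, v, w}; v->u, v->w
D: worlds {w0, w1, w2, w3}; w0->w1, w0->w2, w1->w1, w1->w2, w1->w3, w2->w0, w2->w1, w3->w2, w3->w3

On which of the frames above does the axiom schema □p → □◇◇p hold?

This is the axiom for a generalized confluence (Geach) condition; its first-order frame correspondent is ∀x ∀z (xRz → ∃w (xRw ∧ zR²w)).
A: fails — vRz but no t with vRt and zR²t.
B: satisfies the condition.
C: fails — vRu but no t with vRt and uR²t.
D: satisfies the condition.

B, D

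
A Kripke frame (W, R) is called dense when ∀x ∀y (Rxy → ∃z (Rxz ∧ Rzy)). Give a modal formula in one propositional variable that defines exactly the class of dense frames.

A defining formula is □□p → □p (the C4 axiom).

□□p → □p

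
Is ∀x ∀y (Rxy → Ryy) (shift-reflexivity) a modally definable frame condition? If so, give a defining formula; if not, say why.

Yes — defined by □(□p → p)

Yes: it is shift-reflexivity, defined by the T□ schema □(□p → p).
Suppose □(□p→p) is valid. Take Rxy and set V(p)={w : Ryw}. Then at y, □p holds; since □(□p→p) at x, □p→p at y, so p at y, i.e. Ryy.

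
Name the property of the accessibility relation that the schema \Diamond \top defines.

◇⊤ holds at w iff w has a successor, so frame-validity of ◇⊤ is exactly seriality. Equivalently via □q → ◇q:
Suppose □q→◇q is valid. At any x set V(q)=W. Then □q at x, so ◇q at x, so x has a successor.

seriality: \forall x \exists y Rxy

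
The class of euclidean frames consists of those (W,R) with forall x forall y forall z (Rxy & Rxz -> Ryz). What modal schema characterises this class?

◇p → □◇p

This is the Euclidean property; the standard corresponding axiom is 5: ◇p → □◇p.
Suppose ◇p→□◇p is valid. Take Rxy, Rxz and set V(p)={y}. Then ◇p at x, so □◇p at x, so ◇p at z, so some w with Rzw has p; w=y, i.e. Rzy. By symmetry of the argument, Ryz.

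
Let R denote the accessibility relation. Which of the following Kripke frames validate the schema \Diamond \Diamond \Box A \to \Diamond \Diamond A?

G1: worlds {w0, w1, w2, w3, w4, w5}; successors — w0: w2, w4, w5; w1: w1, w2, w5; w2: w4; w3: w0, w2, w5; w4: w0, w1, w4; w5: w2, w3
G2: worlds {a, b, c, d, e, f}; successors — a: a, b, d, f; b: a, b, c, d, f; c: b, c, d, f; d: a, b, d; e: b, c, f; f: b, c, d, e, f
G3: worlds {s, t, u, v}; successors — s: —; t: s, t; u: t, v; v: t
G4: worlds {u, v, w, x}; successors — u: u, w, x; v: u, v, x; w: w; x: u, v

G1, G2, G4

This is the axiom for a generalized confluence (Geach) condition; its first-order frame correspondent is \forall x \forall y (x R^2 y \to \exists w (yRw \wedge x R^2 w)).
G1: satisfies the condition.
G2: satisfies the condition.
G3: fails — tR²s but no w with sRw and tR²w.
G4: satisfies the condition.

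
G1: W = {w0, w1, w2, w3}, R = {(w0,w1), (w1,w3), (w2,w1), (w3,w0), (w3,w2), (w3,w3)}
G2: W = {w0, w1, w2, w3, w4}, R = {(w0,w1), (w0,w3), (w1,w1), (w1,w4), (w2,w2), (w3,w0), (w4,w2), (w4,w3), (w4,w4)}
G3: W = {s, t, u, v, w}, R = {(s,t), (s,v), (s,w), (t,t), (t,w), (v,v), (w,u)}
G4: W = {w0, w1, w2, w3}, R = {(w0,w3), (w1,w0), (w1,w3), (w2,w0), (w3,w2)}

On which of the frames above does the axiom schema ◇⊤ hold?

G1, G2, G4

Frame correspondent (Sahlqvist): ∀x ∃y Rxy — i.e. seriality.
G1: satisfies the condition.
G2: satisfies the condition.
G3: fails — world u has no successor.
G4: satisfies the condition.
Valid on: G1, G2, G4.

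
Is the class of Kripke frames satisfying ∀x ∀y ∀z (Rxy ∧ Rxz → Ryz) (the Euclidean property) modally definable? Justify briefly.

Yes: it is the Euclidean property, defined by the 5 schema ◇p → □◇p.
Suppose ◇p→□◇p is valid. Take Rxy, Rxz and set V(p)={y}. Then ◇p at x, so □◇p at x, so ◇p at z, so some w with Rzw has p; w=y, i.e. Rzy. By symmetry of the argument, Ryz.

Yes — defined by ◇p → □◇p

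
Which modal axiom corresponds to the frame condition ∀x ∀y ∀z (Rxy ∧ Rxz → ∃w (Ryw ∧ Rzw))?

◇□r → □◇r

A defining formula is ◇□r → □◇r (the .2 axiom).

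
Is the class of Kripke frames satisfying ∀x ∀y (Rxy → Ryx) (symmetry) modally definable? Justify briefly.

This is a Sahlqvist condition; the B axiom q → □◇q defines it.
Suppose q→□◇q is valid. Take Rxy and set V(q)={x}. Then q at x, so □◇q at x, so ◇q at y, so some z with Ryz has q; z=x, i.e. Ryx.

Yes, by q → □◇q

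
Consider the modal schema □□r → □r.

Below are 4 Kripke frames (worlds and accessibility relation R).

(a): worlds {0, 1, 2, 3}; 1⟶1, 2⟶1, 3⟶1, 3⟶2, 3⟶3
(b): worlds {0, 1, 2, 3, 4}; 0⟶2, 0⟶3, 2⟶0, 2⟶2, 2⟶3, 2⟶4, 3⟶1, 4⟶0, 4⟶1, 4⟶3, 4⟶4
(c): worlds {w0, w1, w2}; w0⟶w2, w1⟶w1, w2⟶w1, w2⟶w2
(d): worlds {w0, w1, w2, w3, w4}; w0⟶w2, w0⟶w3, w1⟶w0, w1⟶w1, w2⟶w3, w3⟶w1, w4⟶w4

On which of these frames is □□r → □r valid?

The schema corresponds to density: ∀x ∀y (Rxy → ∃z (Rxz ∧ Rzy)).
(a): ✓.
(b): fails — R31 but no z with R3z and Rz1.
(c): ✓.
(d): fails — Rw0w2 but no z with Rw0z and Rzw2.
Valid on: (a), (c).

(a), (c)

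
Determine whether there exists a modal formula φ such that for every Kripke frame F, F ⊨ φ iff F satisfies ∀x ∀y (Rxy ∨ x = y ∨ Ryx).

No

Modal frame validity is preserved under disjoint unions.
Take 4 disjoint single-world reflexive frames: each is trivially connected, but their disjoint union has 4 worlds with no edge between distinct components, so it is not connected.
Hence connectedness of R is not modally definable.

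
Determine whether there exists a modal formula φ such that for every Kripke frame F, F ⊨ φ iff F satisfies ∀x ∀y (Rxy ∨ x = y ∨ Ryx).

If a class were modally definable it would be closed under disjoint unions (Goldblatt–Thomason).
Take 2 disjoint single-world reflexive frames: each is trivially connected, but their disjoint union has 2 worlds with no edge between distinct components, so it is not connected.
Hence connectedness of R is not modally definable.

No — not modally definable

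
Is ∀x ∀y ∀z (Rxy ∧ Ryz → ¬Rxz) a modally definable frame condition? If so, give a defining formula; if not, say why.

Any modally definable frame class is closed under surjective bounded morphisms.
The 5-cycle (worlds 0,1,2,3,4 with 0→1→2→3→4→0) is intransitive. Mapping every world to a single reflexive point • is a surjective bounded morphism; the reflexive point is not intransitive (R••∧R•• but R••).
So no modal formula (or set of formulas) defines exactly the intransitive frames.

No — not modally definable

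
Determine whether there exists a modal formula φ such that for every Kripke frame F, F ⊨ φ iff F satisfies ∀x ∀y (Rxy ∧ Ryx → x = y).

No

Any modally definable frame class is closed under surjective bounded morphisms.
The 8-cycle (worlds s,t,u,v,w,x,y,z with s→t→u→v→w→x→y→z→s) is antisymmetric. Sending even-indexed worlds to s and odd-indexed worlds to t is a surjective bounded morphism onto the two-world frame with s↔t, which is not antisymmetric.
So the class is not modally definable.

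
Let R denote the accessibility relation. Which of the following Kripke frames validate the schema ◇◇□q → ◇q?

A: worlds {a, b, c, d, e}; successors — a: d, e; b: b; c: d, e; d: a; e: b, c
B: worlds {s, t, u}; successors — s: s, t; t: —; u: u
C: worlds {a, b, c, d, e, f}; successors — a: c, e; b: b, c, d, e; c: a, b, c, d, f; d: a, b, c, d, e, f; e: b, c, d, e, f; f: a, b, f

The schema corresponds to a generalized confluence (Geach) condition: ∀x ∀y (xR²y → ∃w (yRw ∧ xRw)).
A: fails — aR²b but no w with bRw and aRw.
B: fails — sR²t but no w with tRw and sRw.
C: fails — aR²f but no w with fRw and aRw.
Valid on no frame.

none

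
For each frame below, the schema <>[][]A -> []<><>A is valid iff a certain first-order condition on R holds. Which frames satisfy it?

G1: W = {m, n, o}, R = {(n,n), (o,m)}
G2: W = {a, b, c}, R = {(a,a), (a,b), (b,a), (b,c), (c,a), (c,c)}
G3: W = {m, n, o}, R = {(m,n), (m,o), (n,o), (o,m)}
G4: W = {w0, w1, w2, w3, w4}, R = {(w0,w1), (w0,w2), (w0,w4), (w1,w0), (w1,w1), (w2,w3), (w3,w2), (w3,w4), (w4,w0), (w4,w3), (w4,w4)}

The schema corresponds to a generalized confluence (Geach) condition: forall x forall y forall z ((xRy & xRz) -> exists w (y R^2 w & z R^2 w)).
G1: fails — oRm, oRm but no w with mR²w and mR²w.
G2: ✓.
G3: fails — mRn, mRo but no w with nR²w and oR²w.
G4: ✓.
Valid on: G2, G4.

G2, G4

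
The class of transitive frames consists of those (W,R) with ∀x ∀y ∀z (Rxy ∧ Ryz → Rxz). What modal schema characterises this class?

□p → □□p

This is transitivity; the standard corresponding axiom is 4: □p → □□p.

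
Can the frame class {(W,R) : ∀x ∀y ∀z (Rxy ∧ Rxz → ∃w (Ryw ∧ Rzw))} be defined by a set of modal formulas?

Yes, by ◇□p → □◇p

Yes: it is convergence, defined by the .2 schema ◇□p → □◇p.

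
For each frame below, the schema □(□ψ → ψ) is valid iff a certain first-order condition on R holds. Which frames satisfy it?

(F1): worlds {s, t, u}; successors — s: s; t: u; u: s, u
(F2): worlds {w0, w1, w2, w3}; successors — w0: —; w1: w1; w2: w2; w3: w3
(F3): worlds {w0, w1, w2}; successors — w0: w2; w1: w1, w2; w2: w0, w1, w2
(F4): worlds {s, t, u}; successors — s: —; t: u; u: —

(F1), (F2)

Frame correspondent (Sahlqvist): ∀x ∀y (Rxy → Ryy) — i.e. shift-reflexivity.
(F1): condition met.
(F2): condition met.
(F3): fails — Rw2w0 but not Rw0w0.
(F4): fails — Rtu but not Ruu.
Valid on: (F1), (F2).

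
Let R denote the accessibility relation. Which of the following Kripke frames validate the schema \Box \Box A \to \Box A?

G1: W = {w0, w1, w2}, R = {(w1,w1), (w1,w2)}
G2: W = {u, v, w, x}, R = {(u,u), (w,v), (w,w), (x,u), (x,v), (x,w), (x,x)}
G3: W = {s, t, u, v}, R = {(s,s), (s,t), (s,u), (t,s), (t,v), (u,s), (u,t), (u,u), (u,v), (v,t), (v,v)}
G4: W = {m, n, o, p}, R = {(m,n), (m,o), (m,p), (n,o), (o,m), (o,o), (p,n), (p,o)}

Frame correspondent (Sahlqvist): \forall x \forall y (Rxy \to \exists z (Rxz \wedge Rzy)) — i.e. density.
G1: condition met.
G2: condition met.
G3: condition met.
G4: fails — Rpn but no z with Rpz and Rzn.
Valid on: G1, G2, G3.

G1, G2, G3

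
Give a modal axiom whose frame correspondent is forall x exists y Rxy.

□ψ → ◇ψ

This is seriality; the standard corresponding axiom is D: □ψ → ◇ψ.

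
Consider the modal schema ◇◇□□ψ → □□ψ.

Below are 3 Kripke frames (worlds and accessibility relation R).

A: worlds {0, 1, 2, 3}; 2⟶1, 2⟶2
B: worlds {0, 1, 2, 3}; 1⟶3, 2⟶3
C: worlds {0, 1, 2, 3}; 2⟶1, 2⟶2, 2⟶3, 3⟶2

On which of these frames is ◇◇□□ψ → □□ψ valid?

B

Frame correspondent (Sahlqvist): ∀x ∀y ∀z ((xR²y ∧ xR²z) → ∃w (yR²w ∧ z = w)) — i.e. a generalized confluence (Geach) condition.
A: fails — 2R²1, 2R²1 but no w with 1R²w and 1=w.
B: holds.
C: fails — 2R²1, 2R²1 but no w with 1R²w and 1=w.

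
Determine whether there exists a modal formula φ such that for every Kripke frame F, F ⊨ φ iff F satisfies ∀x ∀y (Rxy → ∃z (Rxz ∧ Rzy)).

This is a Sahlqvist condition; the C4 axiom □□r → □r defines it.
Suppose □□r→□r is valid. Take Rxy and set V(r)={w : xR²w}. Then □□r at x, so □r at x, so r at y, i.e. ∃z(Rxz∧Rzy).

Yes — defined by □□r → □r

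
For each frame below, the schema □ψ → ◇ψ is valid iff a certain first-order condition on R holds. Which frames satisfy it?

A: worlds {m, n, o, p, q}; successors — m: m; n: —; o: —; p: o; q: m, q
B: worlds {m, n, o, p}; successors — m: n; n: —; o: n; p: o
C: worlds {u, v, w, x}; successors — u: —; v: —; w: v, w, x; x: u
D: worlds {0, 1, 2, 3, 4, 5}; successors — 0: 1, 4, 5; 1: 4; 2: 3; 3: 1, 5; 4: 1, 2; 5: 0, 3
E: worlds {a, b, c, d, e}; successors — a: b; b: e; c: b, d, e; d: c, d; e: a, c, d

D, E

Frame correspondent (Sahlqvist): ∀x ∃y Rxy — i.e. seriality.
A: fails — world n has no successor.
B: fails — world n has no successor.
C: fails — world u has no successor.
D: condition met.
E: condition met.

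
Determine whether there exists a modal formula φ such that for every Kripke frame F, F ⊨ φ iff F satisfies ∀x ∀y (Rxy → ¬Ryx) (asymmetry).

Modal frame validity is preserved under surjective bounded morphisms.
The 4-cycle (worlds 0,1,2,3 with 0→1→2→3→0) is asymmetric. Mapping every world to a single reflexive point • is a surjective bounded morphism, and the reflexive point is not asymmetric (R•• but asymmetry requires ¬R••).
So the class is not modally definable.

No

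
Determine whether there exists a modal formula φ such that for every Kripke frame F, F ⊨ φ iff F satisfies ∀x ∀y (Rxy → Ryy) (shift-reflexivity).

This is a Sahlqvist condition; the T□ axiom □(□q → q) defines it.
Suppose □(□q→q) is valid. Take Rxy and set V(q)={w : Ryw}. Then at y, □q holds; since □(□q→q) at x, □q→q at y, so q at y, i.e. Ryy.

Definable; □(□q → q) defines it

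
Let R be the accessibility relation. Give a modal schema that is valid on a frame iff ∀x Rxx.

The condition is reflexivity. The T schema □r → r defines it.

□r → r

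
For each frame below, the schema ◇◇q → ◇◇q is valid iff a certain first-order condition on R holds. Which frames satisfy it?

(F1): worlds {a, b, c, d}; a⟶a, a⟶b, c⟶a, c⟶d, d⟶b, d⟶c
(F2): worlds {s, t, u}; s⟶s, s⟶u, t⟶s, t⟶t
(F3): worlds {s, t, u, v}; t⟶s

This is the axiom for a generalized confluence (Geach) condition; its first-order frame correspondent is ∀x ∀y (xR²y → ∃w (y = w ∧ xR²w)).
(F1): condition met.
(F2): condition met.
(F3): condition met.
Valid on: (F1), (F2), (F3).

(F1), (F2), (F3)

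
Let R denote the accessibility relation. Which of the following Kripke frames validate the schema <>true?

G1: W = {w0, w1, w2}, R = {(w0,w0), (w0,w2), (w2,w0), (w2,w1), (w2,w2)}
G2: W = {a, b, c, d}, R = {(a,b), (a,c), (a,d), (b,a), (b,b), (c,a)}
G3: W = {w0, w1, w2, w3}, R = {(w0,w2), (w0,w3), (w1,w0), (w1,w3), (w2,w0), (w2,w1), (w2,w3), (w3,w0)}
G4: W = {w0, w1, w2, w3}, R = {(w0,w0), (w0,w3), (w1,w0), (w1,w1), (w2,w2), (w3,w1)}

G3, G4

This is the axiom for seriality; its first-order frame correspondent is forall x exists y Rxy.
G1: fails — world w1 has no successor.
G2: fails — world d has no successor.
G3: ✓.
G4: ✓.
Valid on: G3, G4.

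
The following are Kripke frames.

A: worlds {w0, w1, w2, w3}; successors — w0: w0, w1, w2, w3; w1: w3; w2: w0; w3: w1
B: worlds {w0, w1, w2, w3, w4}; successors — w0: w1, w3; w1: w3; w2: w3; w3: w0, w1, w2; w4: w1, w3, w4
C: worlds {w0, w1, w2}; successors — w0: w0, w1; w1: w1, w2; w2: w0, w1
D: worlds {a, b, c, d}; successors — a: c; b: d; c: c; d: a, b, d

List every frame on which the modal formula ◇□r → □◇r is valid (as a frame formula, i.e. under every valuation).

C

Frame correspondent (Sahlqvist): ∀x ∀y ∀z (Rxy ∧ Rxz → ∃w (Ryw ∧ Rzw)) — i.e. convergence.
A: fails — Rw0w1 and Rw0w2 but w1 and w2 have no common successor.
B: fails — Rw0w1 and Rw0w3 but w1 and w3 have no common successor.
C: condition met.
D: fails — Rdd and Rda but d and a have no common successor.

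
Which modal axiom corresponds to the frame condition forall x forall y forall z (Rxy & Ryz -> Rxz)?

A defining formula is □ψ → □□ψ (the 4 axiom).
Suppose □ψ→□□ψ is valid. Take Rxy, Ryz and set V(ψ)={w : Rxw}. Then □ψ at x, so □□ψ at x, so □ψ at y, so ψ at z, i.e. Rxz.

□ψ → □□ψ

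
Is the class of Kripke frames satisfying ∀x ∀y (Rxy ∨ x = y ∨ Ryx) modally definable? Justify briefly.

No

If a class were modally definable it would be closed under disjoint unions (Goldblatt–Thomason).
Take 2 disjoint single-world reflexive frames: each is trivially connected, but their disjoint union has 2 worlds with no edge between distinct components, so it is not connected.
So the class is not modally definable.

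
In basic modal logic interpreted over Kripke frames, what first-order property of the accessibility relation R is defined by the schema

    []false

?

This is the Ver axiom.
Its frame correspondent is emptiness of R — forall x forall y ~Rxy.

emptiness of R: forall x forall y ~Rxy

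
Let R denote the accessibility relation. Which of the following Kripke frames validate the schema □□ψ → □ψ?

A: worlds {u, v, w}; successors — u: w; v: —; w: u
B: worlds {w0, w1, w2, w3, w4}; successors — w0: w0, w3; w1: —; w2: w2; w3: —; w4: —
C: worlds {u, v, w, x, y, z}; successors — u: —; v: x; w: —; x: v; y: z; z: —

The schema corresponds to density: ∀x ∀y (Rxy → ∃z (Rxz ∧ Rzy)).
A: fails — Rwu but no z with Rwz and Rzu.
B: condition met.
C: fails — Rvx but no t with Rvt and Rtx.
Valid on: B.

B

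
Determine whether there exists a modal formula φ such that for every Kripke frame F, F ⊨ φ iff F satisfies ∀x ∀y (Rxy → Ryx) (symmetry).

The condition is symmetry. A defining modal formula is r → □◇r.
Suppose r→□◇r is valid. Take Rxy and set V(r)={x}. Then r at x, so □◇r at x, so ◇r at y, so some z with Ryz has r; z=x, i.e. Ryx.

Yes, by r → □◇r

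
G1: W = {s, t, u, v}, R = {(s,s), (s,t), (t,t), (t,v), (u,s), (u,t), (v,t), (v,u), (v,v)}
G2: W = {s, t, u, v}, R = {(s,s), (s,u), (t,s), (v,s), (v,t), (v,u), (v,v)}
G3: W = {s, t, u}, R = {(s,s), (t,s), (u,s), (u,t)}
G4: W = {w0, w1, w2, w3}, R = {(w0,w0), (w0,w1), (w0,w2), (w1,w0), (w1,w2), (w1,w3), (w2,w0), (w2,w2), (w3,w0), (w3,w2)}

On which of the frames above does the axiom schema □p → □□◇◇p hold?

The schema corresponds to a generalized confluence (Geach) condition: ∀x ∀z (xR²z → ∃w (xRw ∧ zR²w)).
G1: ✓.
G2: fails — sR²u but no w with sRw and uR²w.
G3: ✓.
G4: ✓.
Valid on: G1, G3, G4.

G1, G3, G4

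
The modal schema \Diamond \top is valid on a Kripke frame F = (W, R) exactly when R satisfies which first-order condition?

◇⊤ holds at w iff w has a successor, so frame-validity of ◇⊤ is exactly seriality. Equivalently via □p → ◇p:
Suppose □p→◇p is valid. At any x set V(p)=W. Then □p at x, so ◇p at x, so x has a successor.

Seriality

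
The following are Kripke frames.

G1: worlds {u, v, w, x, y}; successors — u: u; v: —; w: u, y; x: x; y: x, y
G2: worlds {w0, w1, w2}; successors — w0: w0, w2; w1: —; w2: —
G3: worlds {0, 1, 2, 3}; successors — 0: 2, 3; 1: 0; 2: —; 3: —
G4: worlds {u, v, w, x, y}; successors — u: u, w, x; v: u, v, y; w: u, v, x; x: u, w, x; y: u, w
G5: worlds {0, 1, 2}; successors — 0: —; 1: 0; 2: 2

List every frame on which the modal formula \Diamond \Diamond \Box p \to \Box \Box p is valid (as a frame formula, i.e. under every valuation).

G5

This is the axiom for a generalized confluence (Geach) condition; its first-order frame correspondent is \forall x \forall y \forall z ((x R^2 y \wedge x R^2 z) \to \exists w (yRw \wedge z = w)).
G1: fails — wR²u, wR²x but no t with uRt and x=t.
G2: fails — w0R²w2, w0R²w0 but no w with w2Rw and w0=w.
G3: fails — 1R²2, 1R²2 but no w with 2Rw and 2=w.
G4: fails — uR²u, uR²v but no t with uRt and v=t.
G5: satisfies the condition.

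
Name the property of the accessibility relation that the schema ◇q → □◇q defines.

the Euclidean property: ∀x ∀y ∀z (Rxy ∧ Rxz → Ryz)

This is the 5 axiom.
Its frame correspondent is the Euclidean property — ∀x ∀y ∀z (Rxy ∧ Rxz → Ryz).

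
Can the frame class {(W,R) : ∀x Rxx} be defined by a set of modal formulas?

The condition is reflexivity. A defining modal formula is □p → p.

Yes, by □p → p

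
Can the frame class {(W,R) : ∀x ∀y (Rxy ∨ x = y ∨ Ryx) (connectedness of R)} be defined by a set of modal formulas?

No

Any modally definable frame class is closed under disjoint unions.
Take 3 disjoint single-world reflexive frames: each is trivially connected, but their disjoint union has 3 worlds with no edge between distinct components, so it is not connected.
So no modal formula (or set of formulas) defines exactly the connected frames.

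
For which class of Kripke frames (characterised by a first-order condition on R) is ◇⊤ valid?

◇⊤ holds at w iff w has a successor, so frame-validity of ◇⊤ is exactly seriality. Equivalently via □ψ → ◇ψ:
Suppose □ψ→◇ψ is valid. At any x set V(ψ)=W. Then □ψ at x, so ◇ψ at x, so x has a successor.
Conversely, on a frame with seriality the schema holds at every world under every valuation.
Frame condition: ∀x ∃y Rxy.

seriality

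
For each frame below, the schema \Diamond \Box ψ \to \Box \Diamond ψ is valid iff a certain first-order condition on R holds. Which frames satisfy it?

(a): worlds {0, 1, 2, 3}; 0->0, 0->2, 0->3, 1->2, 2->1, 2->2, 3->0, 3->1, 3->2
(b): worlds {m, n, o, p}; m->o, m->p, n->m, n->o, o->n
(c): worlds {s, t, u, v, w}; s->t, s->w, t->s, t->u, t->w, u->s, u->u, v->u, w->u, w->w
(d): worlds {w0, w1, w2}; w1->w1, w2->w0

The schema corresponds to convergence: \forall x \forall y \forall z (Rxy \wedge Rxz \to \exists w (Ryw \wedge Rzw)).
(a): satisfies the condition.
(b): fails — Rmo and Rmp but o and p have no common successor.
(c): fails — Rts and Rtu but s and u have no common successor.
(d): fails — Rw2w0 and Rw2w0 but w0 and w0 have no common successor.
Valid on: (a).

(a)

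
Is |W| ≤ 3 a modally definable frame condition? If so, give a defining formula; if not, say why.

Not modally definable

Modal frame validity is preserved under disjoint unions.
Any modal formula valid on each of 4 disjoint one-world frames is valid on their disjoint union (validity is preserved under disjoint unions). Each one-world frame has |W|=1≤3, but the union has |W|=4.
So no modal formula (or set of formulas) defines exactly the |W|≤3 frames.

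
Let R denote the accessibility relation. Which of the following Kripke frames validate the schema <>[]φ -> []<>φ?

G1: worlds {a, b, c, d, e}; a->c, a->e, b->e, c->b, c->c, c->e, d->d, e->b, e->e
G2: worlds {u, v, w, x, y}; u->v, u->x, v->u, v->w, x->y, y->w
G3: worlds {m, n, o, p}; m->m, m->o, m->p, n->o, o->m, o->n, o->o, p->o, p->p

This is the axiom for convergence; its first-order frame correspondent is forall x forall y forall z (Rxy & Rxz -> exists w (Ryw & Rzw)).
G1: satisfies the condition.
G2: fails — Ruv and Rux but v and x have no common successor.
G3: satisfies the condition.
Valid on: G1, G3.

G1, G3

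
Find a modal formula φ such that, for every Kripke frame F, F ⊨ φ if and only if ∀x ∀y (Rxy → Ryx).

A defining formula is r → □◇r (the B axiom).

r → □◇r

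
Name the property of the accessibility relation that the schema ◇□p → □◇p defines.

Convergence

Suppose ◇□p→□◇p is valid. Take Rxy, Rxz and set V(p)={w : Ryw}. Then □p at y so ◇□p at x, so □◇p at x, so ◇p at z, giving w with Rzw and Ryw.
The converse is a direct semantic check.
So the correspondent is convergence.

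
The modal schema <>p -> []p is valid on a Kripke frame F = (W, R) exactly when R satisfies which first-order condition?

partial functionality

This is the CD axiom.
Its frame correspondent is partial functionality — forall x forall y forall z (Rxy & Rxz -> y = z).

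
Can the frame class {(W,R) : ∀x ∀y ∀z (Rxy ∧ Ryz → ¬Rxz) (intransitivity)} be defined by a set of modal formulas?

No

Any modally definable frame class is closed under surjective bounded morphisms.
The 7-cycle (worlds a,b,c,d,e,f,g with a→b→c→d→e→f→g→a) is intransitive. Mapping every world to a single reflexive point • is a surjective bounded morphism; the reflexive point is not intransitive (R••∧R•• but R••).
Hence intransitivity is not modally definable.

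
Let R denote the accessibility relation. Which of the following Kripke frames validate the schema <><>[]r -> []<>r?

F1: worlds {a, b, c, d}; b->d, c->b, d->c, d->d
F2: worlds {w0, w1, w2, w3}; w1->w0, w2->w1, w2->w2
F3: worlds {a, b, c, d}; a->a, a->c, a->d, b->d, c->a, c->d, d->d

The schema corresponds to a generalized confluence (Geach) condition: forall x forall y forall z ((x R^2 y & xRz) -> exists w (yRw & zRw)).
F1: fails — bR²c, bRd but no w with cRw and dRw.
F2: fails — w2R²w0, w2Rw1 but no w with w0Rw and w1Rw.
F3: satisfies the condition.

F3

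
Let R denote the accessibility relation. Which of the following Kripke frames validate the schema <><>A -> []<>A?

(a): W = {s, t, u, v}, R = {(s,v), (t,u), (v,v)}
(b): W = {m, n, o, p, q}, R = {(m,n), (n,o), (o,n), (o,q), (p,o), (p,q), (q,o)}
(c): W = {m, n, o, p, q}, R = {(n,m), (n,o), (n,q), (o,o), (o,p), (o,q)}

(a)

This is the axiom for a generalized confluence (Geach) condition; its first-order frame correspondent is forall x forall y forall z ((x R^2 y & xRz) -> exists w (y = w & zRw)).
(a): ✓.
(b): fails — pR²n, pRq but no w with n=w and qRw.
(c): fails — nR²o, nRm but no w with o=w and mRw.
Valid on: (a).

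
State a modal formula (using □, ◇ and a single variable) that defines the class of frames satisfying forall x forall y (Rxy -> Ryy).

□(□s → s)

A defining formula is □(□s → s) (the T□ axiom).
Suppose □(□s→s) is valid. Take Rxy and set V(s)={w : Ryw}. Then at y, □s holds; since □(□s→s) at x, □s→s at y, so s at y, i.e. Ryy.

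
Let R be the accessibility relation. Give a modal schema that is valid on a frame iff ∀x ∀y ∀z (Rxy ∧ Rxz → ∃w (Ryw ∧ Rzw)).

The condition is convergence. The .2 schema ◇□s → □◇s defines it.
Suppose ◇□s→□◇s is valid. Take Rxy, Rxz and set V(s)={w : Ryw}. Then □s at y so ◇□s at x, so □◇s at x, so ◇s at z, giving w with Rzw and Ryw.

◇□s → □◇s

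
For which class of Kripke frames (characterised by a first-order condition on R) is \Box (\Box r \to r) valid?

Suppose □(□r→r) is valid. Take Rxy and set V(r)={w : Ryw}. Then at y, □r holds; since □(□r→r) at x, □r→r at y, so r at y, i.e. Ryy.
The converse is a direct semantic check.
Frame condition: \forall x \forall y (Rxy \to Ryy).

shift-reflexivity: \forall x \forall y (Rxy \to Ryy)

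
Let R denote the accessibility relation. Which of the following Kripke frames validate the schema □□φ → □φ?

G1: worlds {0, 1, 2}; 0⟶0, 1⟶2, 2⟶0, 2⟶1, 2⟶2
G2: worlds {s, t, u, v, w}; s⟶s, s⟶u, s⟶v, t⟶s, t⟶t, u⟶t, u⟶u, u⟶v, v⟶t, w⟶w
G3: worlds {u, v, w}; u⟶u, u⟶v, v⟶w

This is the axiom for density; its first-order frame correspondent is ∀x ∀y (Rxy → ∃z (Rxz ∧ Rzy)).
G1: condition met.
G2: condition met.
G3: fails — Rvw but no z with Rvz and Rzw.
Valid on: G1, G2.

G1, G2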